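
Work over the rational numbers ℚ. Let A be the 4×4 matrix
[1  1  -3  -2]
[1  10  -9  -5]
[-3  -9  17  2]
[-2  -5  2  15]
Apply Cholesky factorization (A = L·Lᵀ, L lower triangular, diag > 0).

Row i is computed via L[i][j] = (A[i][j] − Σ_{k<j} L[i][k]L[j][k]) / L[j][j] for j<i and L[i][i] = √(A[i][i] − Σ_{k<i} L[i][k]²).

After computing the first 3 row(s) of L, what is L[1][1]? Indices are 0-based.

Step 1: L[0][0] = √(1) = 1.
  L[1][0] = (1) / L[0][0] = 1.
Step 2: L[1][1] = √(9) = 3.
  L[2][0] = (-3) / L[0][0] = -3.
  L[2][1] = (-6) / L[1][1] = -2.
Step 3: L[2][2] = √(4) = 2.

L[1][1] = 3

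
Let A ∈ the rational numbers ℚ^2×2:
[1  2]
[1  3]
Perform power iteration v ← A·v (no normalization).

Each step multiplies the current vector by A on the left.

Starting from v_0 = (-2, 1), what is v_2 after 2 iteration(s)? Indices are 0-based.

v_0 = (-2, 1).
v_1 = A·v_0 = (0, 1).
v_2 = A·v_1 = (2, 3).

v_2 = (2, 3)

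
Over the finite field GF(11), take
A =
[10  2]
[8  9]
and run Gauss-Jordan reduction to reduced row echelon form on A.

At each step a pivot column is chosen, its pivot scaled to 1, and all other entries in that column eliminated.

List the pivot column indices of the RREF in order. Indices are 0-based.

pivot columns: 0, 1

[1] R0 /= 10  ⇒  (1, 9)
     R1 -= 8·R0  ⇒  (0, 3)
[2] R1 /= 3  ⇒  (0, 1)
     R0 -= 9·R1  ⇒  (1, 0)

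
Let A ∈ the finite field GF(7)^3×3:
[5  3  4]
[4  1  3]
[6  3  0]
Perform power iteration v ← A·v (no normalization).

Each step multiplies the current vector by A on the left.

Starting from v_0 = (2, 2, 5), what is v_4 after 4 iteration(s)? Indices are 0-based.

v_0 = (2, 2, 5).
v_1 = A·v_0 = (1, 4, 4).
v_2 = A·v_1 = (5, 6, 4).
v_3 = A·v_2 = (3, 3, 6).
v_4 = A·v_3 = (6, 5, 6).

v_4 = (6, 5, 6)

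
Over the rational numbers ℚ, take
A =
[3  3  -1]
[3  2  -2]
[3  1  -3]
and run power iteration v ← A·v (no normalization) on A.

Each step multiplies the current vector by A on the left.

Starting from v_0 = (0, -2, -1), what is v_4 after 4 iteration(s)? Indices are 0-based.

v_4 = (-504, -409, -314)

v_0 = (0, -2, -1).
v_1 = A·v_0 = (-5, -2, 1).
v_2 = A·v_1 = (-22, -21, -20).
v_3 = A·v_2 = (-109, -68, -27).
v_4 = A·v_3 = (-504, -409, -314).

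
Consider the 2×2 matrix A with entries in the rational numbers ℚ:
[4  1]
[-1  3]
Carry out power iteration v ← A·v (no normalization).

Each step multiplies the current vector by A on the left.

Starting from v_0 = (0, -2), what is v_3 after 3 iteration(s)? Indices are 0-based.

v_3 = (-72, -34)

v_0 = (0, -2).
v_1 = A·v_0 = (-2, -6).
v_2 = A·v_1 = (-14, -16).
v_3 = A·v_2 = (-72, -34).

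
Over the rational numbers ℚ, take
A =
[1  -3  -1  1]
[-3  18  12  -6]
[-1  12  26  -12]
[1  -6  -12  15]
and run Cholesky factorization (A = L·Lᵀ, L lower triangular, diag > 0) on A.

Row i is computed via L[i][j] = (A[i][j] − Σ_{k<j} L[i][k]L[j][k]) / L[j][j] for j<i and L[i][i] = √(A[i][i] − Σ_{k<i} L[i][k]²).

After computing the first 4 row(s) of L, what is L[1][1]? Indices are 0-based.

Step 1: L[0][0] = √(1) = 1.
  L[1][0] = (-3) / L[0][0] = -3.
Step 2: L[1][1] = √(9) = 3.
  L[2][0] = (-1) / L[0][0] = -1.
  L[2][1] = (9) / L[1][1] = 3.
Step 3: L[2][2] = √(16) = 4.
  L[3][0] = (1) / L[0][0] = 1.
  L[3][1] = (-3) / L[1][1] = -1.
  L[3][2] = (-8) / L[2][2] = -2.
Step 4: L[3][3] = √(9) = 3.

L[1][1] = 3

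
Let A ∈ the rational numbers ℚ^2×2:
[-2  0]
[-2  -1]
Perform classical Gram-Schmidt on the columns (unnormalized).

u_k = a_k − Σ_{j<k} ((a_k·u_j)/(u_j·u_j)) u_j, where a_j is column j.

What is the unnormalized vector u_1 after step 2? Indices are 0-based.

Step 1: u_0 = a_0 = (-2, -2).
Step 2: u_1 = a_1 − (1/4)·u_0 = (1/2, -1/2).

u_1 = (1/2, -1/2)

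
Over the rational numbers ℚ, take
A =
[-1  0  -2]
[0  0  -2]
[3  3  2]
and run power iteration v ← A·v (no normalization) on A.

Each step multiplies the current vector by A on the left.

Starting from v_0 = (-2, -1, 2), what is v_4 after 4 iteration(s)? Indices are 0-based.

v_4 = (-64, -20, 320)

v_0 = (-2, -1, 2).
v_1 = A·v_0 = (-2, -4, -5).
v_2 = A·v_1 = (12, 10, -28).
v_3 = A·v_2 = (44, 56, 10).
v_4 = A·v_3 = (-64, -20, 320).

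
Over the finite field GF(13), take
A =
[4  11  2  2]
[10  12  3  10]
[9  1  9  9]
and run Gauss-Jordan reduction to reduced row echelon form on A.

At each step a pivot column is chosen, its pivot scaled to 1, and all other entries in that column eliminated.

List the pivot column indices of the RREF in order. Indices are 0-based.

step 1: normalize row 0 (÷4) = (1, 6, 7, 7)
  row 1: subtract 10×row0 = (0, 4, 11, 5)
  row 2: subtract 9×row0 = (0, 12, 11, 11)
step 2: normalize row 1 (÷4) = (0, 1, 6, 11)
  row 0: subtract 6×row1 = (1, 0, 10, 6)
  row 2: subtract 12×row1 = (0, 0, 4, 9)
step 3: normalize row 2 (÷4) = (0, 0, 1, 12)
  row 0: subtract 10×row2 = (1, 0, 0, 3)
  row 1: subtract 6×row2 = (0, 1, 0, 4)

pivot columns: 0, 1, 2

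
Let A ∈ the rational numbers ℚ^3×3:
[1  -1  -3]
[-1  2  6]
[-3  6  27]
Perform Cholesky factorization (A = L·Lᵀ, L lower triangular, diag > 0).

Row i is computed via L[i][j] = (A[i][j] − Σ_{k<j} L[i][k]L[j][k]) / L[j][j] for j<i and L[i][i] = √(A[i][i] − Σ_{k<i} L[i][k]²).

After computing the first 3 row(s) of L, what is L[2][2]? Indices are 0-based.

Step 1: L[0][0] = √(1) = 1.
  L[1][0] = (-1) / L[0][0] = -1.
Step 2: L[1][1] = √(1) = 1.
  L[2][0] = (-3) / L[0][0] = -3.
  L[2][1] = (3) / L[1][1] = 3.
Step 3: L[2][2] = √(9) = 3.

L[2][2] = 3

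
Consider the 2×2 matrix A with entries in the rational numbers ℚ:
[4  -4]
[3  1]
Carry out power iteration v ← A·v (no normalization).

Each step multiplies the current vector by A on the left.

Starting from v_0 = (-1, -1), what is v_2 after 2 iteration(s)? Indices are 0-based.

v_2 = (16, -4)

v_0 = (-1, -1).
v_1 = A·v_0 = (0, -4).
v_2 = A·v_1 = (16, -4).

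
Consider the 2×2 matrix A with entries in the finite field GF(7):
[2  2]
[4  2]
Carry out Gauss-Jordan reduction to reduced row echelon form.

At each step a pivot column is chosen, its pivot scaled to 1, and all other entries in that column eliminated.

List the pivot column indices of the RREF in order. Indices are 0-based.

pivot columns: 0, 1

pivot(0,0)=2: scale R0 → (1, 1)
  clear (1,0): R1 −= (4)R0 → (0, 5)
pivot(1,1)=5: scale R1 → (0, 1)
  clear (0,1): R0 −= (1)R1 → (1, 0)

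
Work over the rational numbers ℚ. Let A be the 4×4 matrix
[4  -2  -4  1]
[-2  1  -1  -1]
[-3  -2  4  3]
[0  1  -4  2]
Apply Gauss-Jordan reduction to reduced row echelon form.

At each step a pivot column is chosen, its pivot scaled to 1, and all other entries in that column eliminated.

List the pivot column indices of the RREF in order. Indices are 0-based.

pivot columns: 0, 1, 2, 3

step 1: normalize row 0 (÷4) = (1, -1/2, -1, 1/4)
  row 1: subtract -2×row0 = (0, 0, -3, -1/2)
  row 2: subtract -3×row0 = (0, -7/2, 1, 15/4)
step 2: exchange rows 1,2
step 2: normalize row 1 (÷-7/2) = (0, 1, -2/7, -15/14)
  row 0: subtract -1/2×row1 = (1, 0, -8/7, -2/7)
  row 3: subtract 1×row1 = (0, 0, -26/7, 43/14)
step 3: normalize row 2 (÷-3) = (0, 0, 1, 1/6)
  row 0: subtract -8/7×row2 = (1, 0, 0, -2/21)
  row 1: subtract -2/7×row2 = (0, 1, 0, -43/42)
  row 3: subtract -26/7×row2 = (0, 0, 0, 155/42)
step 4: normalize row 3 (÷155/42) = (0, 0, 0, 1)
  row 0: subtract -2/21×row3 = (1, 0, 0, 0)
  row 1: subtract -43/42×row3 = (0, 1, 0, 0)
  row 2: subtract 1/6×row3 = (0, 0, 1, 0)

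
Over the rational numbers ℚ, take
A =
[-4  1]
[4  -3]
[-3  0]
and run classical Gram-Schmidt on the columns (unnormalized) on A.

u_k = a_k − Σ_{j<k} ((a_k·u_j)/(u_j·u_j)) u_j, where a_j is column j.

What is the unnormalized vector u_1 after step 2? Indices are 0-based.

Step 1: u_0 = a_0 = (-4, 4, -3).
Step 2: u_1 = a_1 − (-16/41)·u_0 = (-23/41, -59/41, -48/41).

u_1 = (-23/41, -59/41, -48/41)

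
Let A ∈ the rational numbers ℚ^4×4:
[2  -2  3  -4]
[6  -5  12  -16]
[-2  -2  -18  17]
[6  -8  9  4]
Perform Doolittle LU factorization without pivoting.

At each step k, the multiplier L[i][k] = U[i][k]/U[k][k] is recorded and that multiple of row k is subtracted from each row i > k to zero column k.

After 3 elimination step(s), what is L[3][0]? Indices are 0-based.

L[3][0] = 3

Step 1: pivot at (0,0) is 2.
  row1 ← row1 − (3)·row0  ⇒  L[1][0]=3, U row1=(0, 1, 3, -4)
  row2 ← row2 − (-1)·row0  ⇒  L[2][0]=-1, U row2=(0, -4, -15, 13)
  row3 ← row3 − (3)·row0  ⇒  L[3][0]=3, U row3=(0, -2, 0, 16)
Step 2: pivot at (1,1) is 1.
  row2 ← row2 − (-4)·row1  ⇒  L[2][1]=-4, U row2=(0, 0, -3, -3)
  row3 ← row3 − (-2)·row1  ⇒  L[3][1]=-2, U row3=(0, 0, 6, 8)
Step 3: pivot at (2,2) is -3.
  row3 ← row3 − (-2)·row2  ⇒  L[3][2]=-2, U row3=(0, 0, 0, 2)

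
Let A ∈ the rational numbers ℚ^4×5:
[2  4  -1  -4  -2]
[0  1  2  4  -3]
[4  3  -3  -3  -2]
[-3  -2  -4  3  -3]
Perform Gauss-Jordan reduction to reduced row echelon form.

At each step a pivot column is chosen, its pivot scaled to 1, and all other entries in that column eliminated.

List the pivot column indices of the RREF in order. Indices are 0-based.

[1] R0 /= 2  ⇒  (1, 2, -1/2, -2, -1)
     R2 -= 4·R0  ⇒  (0, -5, -1, 5, 2)
     R3 -= -3·R0  ⇒  (0, 4, -11/2, -3, -6)
[2] R1 /= 1  ⇒  (0, 1, 2, 4, -3)
     R0 -= 2·R1  ⇒  (1, 0, -9/2, -10, 5)
     R2 -= -5·R1  ⇒  (0, 0, 9, 25, -13)
     R3 -= 4·R1  ⇒  (0, 0, -27/2, -19, 6)
[3] R2 /= 9  ⇒  (0, 0, 1, 25/9, -13/9)
     R0 -= -9/2·R2  ⇒  (1, 0, 0, 5/2, -3/2)
     R1 -= 2·R2  ⇒  (0, 1, 0, -14/9, -1/9)
     R3 -= -27/2·R2  ⇒  (0, 0, 0, 37/2, -27/2)
[4] R3 /= 37/2  ⇒  (0, 0, 0, 1, -27/37)
     R0 -= 5/2·R3  ⇒  (1, 0, 0, 0, 12/37)
     R1 -= -14/9·R3  ⇒  (0, 1, 0, 0, -415/333)
     R2 -= 25/9·R3  ⇒  (0, 0, 1, 0, 194/333)

pivot columns: 0, 1, 2, 3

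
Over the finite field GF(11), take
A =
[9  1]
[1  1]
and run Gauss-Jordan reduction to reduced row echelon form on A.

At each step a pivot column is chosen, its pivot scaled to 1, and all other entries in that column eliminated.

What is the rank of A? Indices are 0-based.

rank = 2

step 1: normalize row 0 (÷9) = (1, 5)
  row 1: subtract 1×row0 = (0, 7)
step 2: normalize row 1 (÷7) = (0, 1)
  row 0: subtract 5×row1 = (1, 0)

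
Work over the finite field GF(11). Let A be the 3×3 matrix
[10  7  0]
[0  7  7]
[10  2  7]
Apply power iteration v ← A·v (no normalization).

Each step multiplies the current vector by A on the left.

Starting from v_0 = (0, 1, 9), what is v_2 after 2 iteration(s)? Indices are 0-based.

v_2 = (10, 10, 5)

v_0 = (0, 1, 9).
v_1 = A·v_0 = (7, 4, 10).
v_2 = A·v_1 = (10, 10, 5).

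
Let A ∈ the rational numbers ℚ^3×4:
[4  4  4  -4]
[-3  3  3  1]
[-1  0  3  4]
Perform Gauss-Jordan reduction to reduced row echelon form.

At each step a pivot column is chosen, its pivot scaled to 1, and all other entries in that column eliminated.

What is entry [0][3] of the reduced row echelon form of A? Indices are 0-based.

[1] R0 /= 4  ⇒  (1, 1, 1, -1)
     R1 -= -3·R0  ⇒  (0, 6, 6, -2)
     R2 -= -1·R0  ⇒  (0, 1, 4, 3)
[2] R1 /= 6  ⇒  (0, 1, 1, -1/3)
     R0 -= 1·R1  ⇒  (1, 0, 0, -2/3)
     R2 -= 1·R1  ⇒  (0, 0, 3, 10/3)
[3] R2 /= 3  ⇒  (0, 0, 1, 10/9)
     R1 -= 1·R2  ⇒  (0, 1, 0, -13/9)

M[0][3] = -2/3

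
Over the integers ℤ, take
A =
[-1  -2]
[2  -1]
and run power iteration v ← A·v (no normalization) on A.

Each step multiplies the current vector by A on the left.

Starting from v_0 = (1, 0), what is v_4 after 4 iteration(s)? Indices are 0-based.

v_4 = (-7, 24)

v_0 = (1, 0).
v_1 = A·v_0 = (-1, 2).
v_2 = A·v_1 = (-3, -4).
v_3 = A·v_2 = (11, -2).
v_4 = A·v_3 = (-7, 24).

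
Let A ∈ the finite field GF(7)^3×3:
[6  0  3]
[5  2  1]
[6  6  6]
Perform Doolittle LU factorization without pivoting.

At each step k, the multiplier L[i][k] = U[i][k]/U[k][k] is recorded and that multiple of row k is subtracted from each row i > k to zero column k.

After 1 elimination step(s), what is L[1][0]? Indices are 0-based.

k=0: U[0][0]=6
  eliminate (1,0): mult=2, new row 1: (0, 2, 2); set L[1][0]=2
  eliminate (2,0): mult=1, new row 2: (0, 6, 3); set L[2][0]=1

L[1][0] = 2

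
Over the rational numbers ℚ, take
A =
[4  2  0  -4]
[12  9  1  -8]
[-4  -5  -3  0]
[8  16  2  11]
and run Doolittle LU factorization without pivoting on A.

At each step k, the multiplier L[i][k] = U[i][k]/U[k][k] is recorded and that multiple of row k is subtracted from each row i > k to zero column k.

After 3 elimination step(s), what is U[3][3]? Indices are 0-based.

U[3][3] = 3

[col 0] pivot 4
  R1 -= 3*R0 → (0, 3, 1, 4)  (L[1][0] := 3)
  R2 -= -1*R0 → (0, -3, -3, -4)  (L[2][0] := -1)
  R3 -= 2*R0 → (0, 12, 2, 19)  (L[3][0] := 2)
[col 1] pivot 3
  R2 -= -1*R1 → (0, 0, -2, 0)  (L[2][1] := -1)
  R3 -= 4*R1 → (0, 0, -2, 3)  (L[3][1] := 4)
[col 2] pivot -2
  R3 -= 1*R2 → (0, 0, 0, 3)  (L[3][2] := 1)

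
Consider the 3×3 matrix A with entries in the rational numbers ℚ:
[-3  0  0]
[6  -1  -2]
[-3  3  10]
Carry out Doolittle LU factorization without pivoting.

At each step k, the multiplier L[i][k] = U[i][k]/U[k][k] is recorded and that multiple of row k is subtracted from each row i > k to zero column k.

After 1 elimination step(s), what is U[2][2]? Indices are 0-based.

U[2][2] = 10

[col 0] pivot -3
  R1 -= -2*R0 → (0, -1, -2)  (L[1][0] := -2)
  R2 -= 1*R0 → (0, 3, 10)  (L[2][0] := 1)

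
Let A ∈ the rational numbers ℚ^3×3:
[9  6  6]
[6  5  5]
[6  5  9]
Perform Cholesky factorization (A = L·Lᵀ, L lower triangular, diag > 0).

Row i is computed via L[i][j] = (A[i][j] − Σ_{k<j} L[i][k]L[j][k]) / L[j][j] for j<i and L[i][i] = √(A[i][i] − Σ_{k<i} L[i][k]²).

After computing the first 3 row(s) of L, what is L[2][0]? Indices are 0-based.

Step 1: L[0][0] = √(9) = 3.
  L[1][0] = (6) / L[0][0] = 2.
Step 2: L[1][1] = √(1) = 1.
  L[2][0] = (6) / L[0][0] = 2.
  L[2][1] = (1) / L[1][1] = 1.
Step 3: L[2][2] = √(4) = 2.

L[2][0] = 2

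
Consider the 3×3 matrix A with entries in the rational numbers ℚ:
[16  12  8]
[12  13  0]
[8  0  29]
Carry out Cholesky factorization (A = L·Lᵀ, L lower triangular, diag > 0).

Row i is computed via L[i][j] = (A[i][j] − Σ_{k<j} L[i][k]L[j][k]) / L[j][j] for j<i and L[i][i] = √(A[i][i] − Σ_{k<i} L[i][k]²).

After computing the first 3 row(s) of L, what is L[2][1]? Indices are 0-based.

L[2][1] = -3

Step 1: L[0][0] = √(16) = 4.
  L[1][0] = (12) / L[0][0] = 3.
Step 2: L[1][1] = √(4) = 2.
  L[2][0] = (8) / L[0][0] = 2.
  L[2][1] = (-6) / L[1][1] = -3.
Step 3: L[2][2] = √(16) = 4.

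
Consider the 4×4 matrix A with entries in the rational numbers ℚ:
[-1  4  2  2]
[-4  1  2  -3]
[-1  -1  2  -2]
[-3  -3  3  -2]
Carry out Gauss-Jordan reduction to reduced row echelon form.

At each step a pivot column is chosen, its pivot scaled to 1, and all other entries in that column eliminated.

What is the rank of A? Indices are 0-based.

rank = 4

pivot(0,0)=-1: scale R0 → (1, -4, -2, -2)
  clear (1,0): R1 −= (-4)R0 → (0, -15, -6, -11)
  clear (2,0): R2 −= (-1)R0 → (0, -5, 0, -4)
  clear (3,0): R3 −= (-3)R0 → (0, -15, -3, -8)
pivot(1,1)=-15: scale R1 → (0, 1, 2/5, 11/15)
  clear (0,1): R0 −= (-4)R1 → (1, 0, -2/5, 14/15)
  clear (2,1): R2 −= (-5)R1 → (0, 0, 2, -1/3)
  clear (3,1): R3 −= (-15)R1 → (0, 0, 3, 3)
pivot(2,2)=2: scale R2 → (0, 0, 1, -1/6)
  clear (0,2): R0 −= (-2/5)R2 → (1, 0, 0, 13/15)
  clear (1,2): R1 −= (2/5)R2 → (0, 1, 0, 4/5)
  clear (3,2): R3 −= (3)R2 → (0, 0, 0, 7/2)
pivot(3,3)=7/2: scale R3 → (0, 0, 0, 1)
  clear (0,3): R0 −= (13/15)R3 → (1, 0, 0, 0)
  clear (1,3): R1 −= (4/5)R3 → (0, 1, 0, 0)
  clear (2,3): R2 −= (-1/6)R3 → (0, 0, 1, 0)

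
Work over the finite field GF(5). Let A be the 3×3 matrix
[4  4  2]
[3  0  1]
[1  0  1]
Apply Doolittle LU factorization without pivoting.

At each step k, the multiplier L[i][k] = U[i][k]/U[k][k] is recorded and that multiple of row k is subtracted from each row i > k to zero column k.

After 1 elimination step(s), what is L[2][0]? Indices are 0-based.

Step 1: pivot at (0,0) is 4.
  row1 ← row1 − (2)·row0  ⇒  L[1][0]=2, U row1=(0, 2, 2)
  row2 ← row2 − (4)·row0  ⇒  L[2][0]=4, U row2=(0, 4, 3)

L[2][0] = 4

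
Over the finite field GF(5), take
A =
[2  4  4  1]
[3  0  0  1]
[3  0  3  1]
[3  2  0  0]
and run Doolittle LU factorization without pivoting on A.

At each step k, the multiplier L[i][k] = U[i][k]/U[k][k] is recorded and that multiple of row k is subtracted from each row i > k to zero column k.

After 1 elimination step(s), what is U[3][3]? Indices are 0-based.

k=0: U[0][0]=2
  eliminate (1,0): mult=4, new row 1: (0, 4, 4, 2); set L[1][0]=4
  eliminate (2,0): mult=4, new row 2: (0, 4, 2, 2); set L[2][0]=4
  eliminate (3,0): mult=4, new row 3: (0, 1, 4, 1); set L[3][0]=4

U[3][3] = 1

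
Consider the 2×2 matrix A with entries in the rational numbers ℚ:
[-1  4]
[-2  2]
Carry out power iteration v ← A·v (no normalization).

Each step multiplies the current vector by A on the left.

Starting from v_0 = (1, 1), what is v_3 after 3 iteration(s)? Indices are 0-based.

v_3 = (-21, -6)

v_0 = (1, 1).
v_1 = A·v_0 = (3, 0).
v_2 = A·v_1 = (-3, -6).
v_3 = A·v_2 = (-21, -6).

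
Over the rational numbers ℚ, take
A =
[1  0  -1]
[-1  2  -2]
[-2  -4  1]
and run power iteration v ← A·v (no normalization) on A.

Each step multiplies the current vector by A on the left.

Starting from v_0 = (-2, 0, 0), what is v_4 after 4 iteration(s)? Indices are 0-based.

v_4 = (-26, -30, 24)

v_0 = (-2, 0, 0).
v_1 = A·v_0 = (-2, 2, 4).
v_2 = A·v_1 = (-6, -2, 0).
v_3 = A·v_2 = (-6, 2, 20).
v_4 = A·v_3 = (-26, -30, 24).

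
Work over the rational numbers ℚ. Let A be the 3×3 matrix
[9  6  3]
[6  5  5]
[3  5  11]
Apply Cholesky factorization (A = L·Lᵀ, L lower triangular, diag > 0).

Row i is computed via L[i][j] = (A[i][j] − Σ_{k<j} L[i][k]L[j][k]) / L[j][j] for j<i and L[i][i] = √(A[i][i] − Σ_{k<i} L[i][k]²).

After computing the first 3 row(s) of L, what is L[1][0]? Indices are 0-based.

Step 1: L[0][0] = √(9) = 3.
  L[1][0] = (6) / L[0][0] = 2.
Step 2: L[1][1] = √(1) = 1.
  L[2][0] = (3) / L[0][0] = 1.
  L[2][1] = (3) / L[1][1] = 3.
Step 3: L[2][2] = √(1) = 1.

L[1][0] = 2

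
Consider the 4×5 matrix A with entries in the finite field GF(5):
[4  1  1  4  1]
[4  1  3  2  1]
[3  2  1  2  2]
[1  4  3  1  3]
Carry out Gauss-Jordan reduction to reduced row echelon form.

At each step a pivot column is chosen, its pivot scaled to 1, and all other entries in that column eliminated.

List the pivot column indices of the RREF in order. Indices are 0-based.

pivot columns: 0, 2, 3, 4

pivot(0,0)=4: scale R0 → (1, 4, 4, 1, 4)
  clear (1,0): R1 −= (4)R0 → (0, 0, 2, 3, 0)
  clear (2,0): R2 −= (3)R0 → (0, 0, 4, 4, 0)
  clear (3,0): R3 −= (1)R0 → (0, 0, 4, 0, 4)
col 1: no nonzero at/below row 1; advance.
pivot(1,2)=2: scale R1 → (0, 0, 1, 4, 0)
  clear (0,2): R0 −= (4)R1 → (1, 4, 0, 0, 4)
  clear (2,2): R2 −= (4)R1 → (0, 0, 0, 3, 0)
  clear (3,2): R3 −= (4)R1 → (0, 0, 0, 4, 4)
pivot(2,3)=3: scale R2 → (0, 0, 0, 1, 0)
  clear (1,3): R1 −= (4)R2 → (0, 0, 1, 0, 0)
  clear (3,3): R3 −= (4)R2 → (0, 0, 0, 0, 4)
pivot(3,4)=4: scale R3 → (0, 0, 0, 0, 1)
  clear (0,4): R0 −= (4)R3 → (1, 4, 0, 0, 0)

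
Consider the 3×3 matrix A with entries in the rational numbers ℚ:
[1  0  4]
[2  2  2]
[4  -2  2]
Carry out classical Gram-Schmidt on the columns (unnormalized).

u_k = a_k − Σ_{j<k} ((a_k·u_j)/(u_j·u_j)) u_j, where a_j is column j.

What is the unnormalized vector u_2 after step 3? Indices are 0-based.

Step 1: u_0 = a_0 = (1, 2, 4).
Step 2: u_1 = a_1 − (-4/21)·u_0 = (4/21, 50/21, -26/21).
Step 3: u_2 = a_2 − (16/21)·u_0 − (8/19)·u_1 = (60/19, -10/19, -10/19).

u_2 = (60/19, -10/19, -10/19)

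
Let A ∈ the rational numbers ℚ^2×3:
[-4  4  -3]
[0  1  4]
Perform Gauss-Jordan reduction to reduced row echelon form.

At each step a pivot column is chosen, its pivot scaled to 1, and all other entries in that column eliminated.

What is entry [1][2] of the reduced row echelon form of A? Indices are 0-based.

step 1: normalize row 0 (÷-4) = (1, -1, 3/4)
step 2: normalize row 1 (÷1) = (0, 1, 4)
  row 0: subtract -1×row1 = (1, 0, 19/4)

M[1][2] = 4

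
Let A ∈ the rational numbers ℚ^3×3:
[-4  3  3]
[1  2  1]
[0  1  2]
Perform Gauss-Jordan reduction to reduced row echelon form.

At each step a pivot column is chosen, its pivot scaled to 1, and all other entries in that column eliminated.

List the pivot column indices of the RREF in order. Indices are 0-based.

pivot columns: 0, 1, 2

[1] R0 /= -4  ⇒  (1, -3/4, -3/4)
     R1 -= 1·R0  ⇒  (0, 11/4, 7/4)
[2] R1 /= 11/4  ⇒  (0, 1, 7/11)
     R0 -= -3/4·R1  ⇒  (1, 0, -3/11)
     R2 -= 1·R1  ⇒  (0, 0, 15/11)
[3] R2 /= 15/11  ⇒  (0, 0, 1)
     R0 -= -3/11·R2  ⇒  (1, 0, 0)
     R1 -= 7/11·R2  ⇒  (0, 1, 0)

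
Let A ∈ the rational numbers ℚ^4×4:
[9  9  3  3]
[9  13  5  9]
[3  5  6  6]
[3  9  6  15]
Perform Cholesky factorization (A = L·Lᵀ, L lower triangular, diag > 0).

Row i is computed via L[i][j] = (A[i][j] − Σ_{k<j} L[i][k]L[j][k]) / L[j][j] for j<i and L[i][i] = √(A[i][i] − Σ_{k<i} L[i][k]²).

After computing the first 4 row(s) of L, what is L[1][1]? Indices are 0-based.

L[1][1] = 2

Step 1: L[0][0] = √(9) = 3.
  L[1][0] = (9) / L[0][0] = 3.
Step 2: L[1][1] = √(4) = 2.
  L[2][0] = (3) / L[0][0] = 1.
  L[2][1] = (2) / L[1][1] = 1.
Step 3: L[2][2] = √(4) = 2.
  L[3][0] = (3) / L[0][0] = 1.
  L[3][1] = (6) / L[1][1] = 3.
  L[3][2] = (2) / L[2][2] = 1.
Step 4: L[3][3] = √(4) = 2.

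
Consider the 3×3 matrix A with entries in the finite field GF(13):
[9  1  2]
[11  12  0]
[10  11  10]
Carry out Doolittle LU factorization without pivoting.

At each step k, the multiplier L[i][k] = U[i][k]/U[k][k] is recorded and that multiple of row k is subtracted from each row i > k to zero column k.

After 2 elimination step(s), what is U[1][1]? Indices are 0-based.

U[1][1] = 5

[col 0] pivot 9
  R1 -= 7*R0 → (0, 5, 12)  (L[1][0] := 7)
  R2 -= 4*R0 → (0, 7, 2)  (L[2][0] := 4)
[col 1] pivot 5
  R2 -= 4*R1 → (0, 0, 6)  (L[2][1] := 4)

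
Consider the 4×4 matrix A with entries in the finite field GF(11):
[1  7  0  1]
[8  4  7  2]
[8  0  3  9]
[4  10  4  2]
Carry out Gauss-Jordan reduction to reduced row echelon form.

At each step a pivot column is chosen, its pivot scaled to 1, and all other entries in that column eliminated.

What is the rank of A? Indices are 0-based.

step 1: normalize row 0 (÷1) = (1, 7, 0, 1)
  row 1: subtract 8×row0 = (0, 3, 7, 5)
  row 2: subtract 8×row0 = (0, 10, 3, 1)
  row 3: subtract 4×row0 = (0, 4, 4, 9)
step 2: normalize row 1 (÷3) = (0, 1, 6, 9)
  row 0: subtract 7×row1 = (1, 0, 2, 4)
  row 2: subtract 10×row1 = (0, 0, 9, 10)
  row 3: subtract 4×row1 = (0, 0, 2, 6)
step 3: normalize row 2 (÷9) = (0, 0, 1, 6)
  row 0: subtract 2×row2 = (1, 0, 0, 3)
  row 1: subtract 6×row2 = (0, 1, 0, 6)
  row 3: subtract 2×row2 = (0, 0, 0, 5)
step 4: normalize row 3 (÷5) = (0, 0, 0, 1)
  row 0: subtract 3×row3 = (1, 0, 0, 0)
  row 1: subtract 6×row3 = (0, 1, 0, 0)
  row 2: subtract 6×row3 = (0, 0, 1, 0)

rank = 4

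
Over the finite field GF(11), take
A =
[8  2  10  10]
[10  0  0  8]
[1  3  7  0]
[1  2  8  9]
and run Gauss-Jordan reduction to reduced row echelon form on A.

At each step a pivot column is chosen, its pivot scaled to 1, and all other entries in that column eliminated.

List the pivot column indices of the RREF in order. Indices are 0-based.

pivot columns: 0, 1, 2, 3

step 1: normalize row 0 (÷8) = (1, 3, 4, 4)
  row 1: subtract 10×row0 = (0, 3, 4, 1)
  row 2: subtract 1×row0 = (0, 0, 3, 7)
  row 3: subtract 1×row0 = (0, 10, 4, 5)
step 2: normalize row 1 (÷3) = (0, 1, 5, 4)
  row 0: subtract 3×row1 = (1, 0, 0, 3)
  row 3: subtract 10×row1 = (0, 0, 9, 9)
step 3: normalize row 2 (÷3) = (0, 0, 1, 6)
  row 1: subtract 5×row2 = (0, 1, 0, 7)
  row 3: subtract 9×row2 = (0, 0, 0, 10)
step 4: normalize row 3 (÷10) = (0, 0, 0, 1)
  row 0: subtract 3×row3 = (1, 0, 0, 0)
  row 1: subtract 7×row3 = (0, 1, 0, 0)
  row 2: subtract 6×row3 = (0, 0, 1, 0)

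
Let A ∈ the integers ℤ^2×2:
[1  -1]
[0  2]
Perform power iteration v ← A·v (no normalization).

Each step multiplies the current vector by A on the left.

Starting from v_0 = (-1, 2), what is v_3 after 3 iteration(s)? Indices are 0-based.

v_0 = (-1, 2).
v_1 = A·v_0 = (-3, 4).
v_2 = A·v_1 = (-7, 8).
v_3 = A·v_2 = (-15, 16).

v_3 = (-15, 16)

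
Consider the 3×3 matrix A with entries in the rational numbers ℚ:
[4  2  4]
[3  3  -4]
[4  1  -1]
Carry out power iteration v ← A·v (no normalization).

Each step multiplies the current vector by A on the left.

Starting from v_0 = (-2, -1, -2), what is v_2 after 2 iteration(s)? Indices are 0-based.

v_2 = (-102, -29, -66)

v_0 = (-2, -1, -2).
v_1 = A·v_0 = (-18, -1, -7).
v_2 = A·v_1 = (-102, -29, -66).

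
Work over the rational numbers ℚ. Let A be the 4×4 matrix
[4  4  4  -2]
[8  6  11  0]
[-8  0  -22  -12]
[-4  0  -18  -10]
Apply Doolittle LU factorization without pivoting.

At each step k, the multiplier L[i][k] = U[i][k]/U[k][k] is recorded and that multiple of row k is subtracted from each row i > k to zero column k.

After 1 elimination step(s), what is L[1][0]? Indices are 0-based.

L[1][0] = 2

[col 0] pivot 4
  R1 -= 2*R0 → (0, -2, 3, 4)  (L[1][0] := 2)
  R2 -= -2*R0 → (0, 8, -14, -16)  (L[2][0] := -2)
  R3 -= -1*R0 → (0, 4, -14, -12)  (L[3][0] := -1)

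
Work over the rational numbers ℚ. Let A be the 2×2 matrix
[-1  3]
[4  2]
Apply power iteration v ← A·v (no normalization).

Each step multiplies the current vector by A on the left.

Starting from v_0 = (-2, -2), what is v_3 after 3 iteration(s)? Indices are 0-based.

v_3 = (-88, -208)

v_0 = (-2, -2).
v_1 = A·v_0 = (-4, -12).
v_2 = A·v_1 = (-32, -40).
v_3 = A·v_2 = (-88, -208).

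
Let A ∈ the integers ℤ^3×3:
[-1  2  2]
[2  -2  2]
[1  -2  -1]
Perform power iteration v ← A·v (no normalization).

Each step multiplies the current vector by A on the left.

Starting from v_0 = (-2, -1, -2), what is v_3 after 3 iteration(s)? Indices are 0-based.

v_0 = (-2, -1, -2).
v_1 = A·v_0 = (-4, -6, 2).
v_2 = A·v_1 = (-4, 8, 6).
v_3 = A·v_2 = (32, -12, -26).

v_3 = (32, -12, -26)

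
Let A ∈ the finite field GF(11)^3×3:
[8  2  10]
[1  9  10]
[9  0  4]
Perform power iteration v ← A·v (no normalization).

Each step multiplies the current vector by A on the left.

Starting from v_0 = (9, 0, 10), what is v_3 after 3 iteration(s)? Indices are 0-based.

v_0 = (9, 0, 10).
v_1 = A·v_0 = (7, 10, 0).
v_2 = A·v_1 = (10, 9, 8).
v_3 = A·v_2 = (2, 6, 1).

v_3 = (2, 6, 1)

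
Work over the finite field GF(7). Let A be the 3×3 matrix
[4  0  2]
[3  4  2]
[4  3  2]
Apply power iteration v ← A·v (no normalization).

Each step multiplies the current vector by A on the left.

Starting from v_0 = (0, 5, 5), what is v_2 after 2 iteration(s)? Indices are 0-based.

v_0 = (0, 5, 5).
v_1 = A·v_0 = (3, 2, 4).
v_2 = A·v_1 = (6, 4, 5).

v_2 = (6, 4, 5)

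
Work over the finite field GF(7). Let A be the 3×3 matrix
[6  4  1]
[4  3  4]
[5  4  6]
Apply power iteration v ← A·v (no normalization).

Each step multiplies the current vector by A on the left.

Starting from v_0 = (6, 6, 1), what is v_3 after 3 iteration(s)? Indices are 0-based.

v_0 = (6, 6, 1).
v_1 = A·v_0 = (5, 4, 4).
v_2 = A·v_1 = (1, 6, 2).
v_3 = A·v_2 = (4, 2, 6).

v_3 = (4, 2, 6)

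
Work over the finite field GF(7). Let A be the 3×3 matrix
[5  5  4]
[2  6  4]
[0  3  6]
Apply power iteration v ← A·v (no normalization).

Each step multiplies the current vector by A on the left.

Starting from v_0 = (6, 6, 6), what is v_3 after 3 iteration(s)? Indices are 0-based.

v_0 = (6, 6, 6).
v_1 = A·v_0 = (0, 2, 5).
v_2 = A·v_1 = (2, 4, 1).
v_3 = A·v_2 = (6, 4, 4).

v_3 = (6, 4, 4)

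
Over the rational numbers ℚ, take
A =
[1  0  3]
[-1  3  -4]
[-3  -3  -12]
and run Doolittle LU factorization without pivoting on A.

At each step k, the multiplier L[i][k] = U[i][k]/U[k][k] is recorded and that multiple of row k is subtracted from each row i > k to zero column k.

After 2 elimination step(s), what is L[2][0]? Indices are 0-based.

[col 0] pivot 1
  R1 -= -1*R0 → (0, 3, -1)  (L[1][0] := -1)
  R2 -= -3*R0 → (0, -3, -3)  (L[2][0] := -3)
[col 1] pivot 3
  R2 -= -1*R1 → (0, 0, -4)  (L[2][1] := -1)

L[2][0] = -3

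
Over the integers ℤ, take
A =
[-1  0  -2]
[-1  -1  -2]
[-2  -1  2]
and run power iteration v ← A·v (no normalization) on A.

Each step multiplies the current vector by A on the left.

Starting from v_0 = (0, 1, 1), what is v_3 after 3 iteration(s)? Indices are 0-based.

v_0 = (0, 1, 1).
v_1 = A·v_0 = (-2, -3, 1).
v_2 = A·v_1 = (0, 3, 9).
v_3 = A·v_2 = (-18, -21, 15).

v_3 = (-18, -21, 15)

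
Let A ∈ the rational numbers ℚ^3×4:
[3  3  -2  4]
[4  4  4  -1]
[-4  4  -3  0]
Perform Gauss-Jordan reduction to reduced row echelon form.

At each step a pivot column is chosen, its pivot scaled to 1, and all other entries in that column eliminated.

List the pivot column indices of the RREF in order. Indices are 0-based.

pivot(0,0)=3: scale R0 → (1, 1, -2/3, 4/3)
  clear (1,0): R1 −= (4)R0 → (0, 0, 20/3, -19/3)
  clear (2,0): R2 −= (-4)R0 → (0, 8, -17/3, 16/3)
pivot(1,1): swap R1↔R2
pivot(1,1)=8: scale R1 → (0, 1, -17/24, 2/3)
  clear (0,1): R0 −= (1)R1 → (1, 0, 1/24, 2/3)
pivot(2,2)=20/3: scale R2 → (0, 0, 1, -19/20)
  clear (0,2): R0 −= (1/24)R2 → (1, 0, 0, 113/160)
  clear (1,2): R1 −= (-17/24)R2 → (0, 1, 0, -1/160)

pivot columns: 0, 1, 2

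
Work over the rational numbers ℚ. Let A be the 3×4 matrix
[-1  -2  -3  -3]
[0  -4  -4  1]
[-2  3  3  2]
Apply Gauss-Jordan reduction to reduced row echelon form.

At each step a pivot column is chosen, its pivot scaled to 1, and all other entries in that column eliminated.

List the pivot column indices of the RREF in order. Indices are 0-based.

pivot columns: 0, 1, 2

pivot(0,0)=-1: scale R0 → (1, 2, 3, 3)
  clear (2,0): R2 −= (-2)R0 → (0, 7, 9, 8)
pivot(1,1)=-4: scale R1 → (0, 1, 1, -1/4)
  clear (0,1): R0 −= (2)R1 → (1, 0, 1, 7/2)
  clear (2,1): R2 −= (7)R1 → (0, 0, 2, 39/4)
pivot(2,2)=2: scale R2 → (0, 0, 1, 39/8)
  clear (0,2): R0 −= (1)R2 → (1, 0, 0, -11/8)
  clear (1,2): R1 −= (1)R2 → (0, 1, 0, -41/8)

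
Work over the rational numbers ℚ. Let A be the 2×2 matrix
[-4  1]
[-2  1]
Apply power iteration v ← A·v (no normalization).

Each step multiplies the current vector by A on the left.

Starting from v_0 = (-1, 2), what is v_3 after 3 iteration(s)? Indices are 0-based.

v_3 = (72, 32)

v_0 = (-1, 2).
v_1 = A·v_0 = (6, 4).
v_2 = A·v_1 = (-20, -8).
v_3 = A·v_2 = (72, 32).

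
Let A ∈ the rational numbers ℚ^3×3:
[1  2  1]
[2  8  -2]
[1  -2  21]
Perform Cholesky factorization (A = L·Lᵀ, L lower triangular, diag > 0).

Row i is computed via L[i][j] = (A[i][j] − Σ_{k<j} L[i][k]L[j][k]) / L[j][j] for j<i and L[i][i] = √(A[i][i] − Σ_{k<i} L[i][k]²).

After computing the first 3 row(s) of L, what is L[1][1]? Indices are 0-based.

Step 1: L[0][0] = √(1) = 1.
  L[1][0] = (2) / L[0][0] = 2.
Step 2: L[1][1] = √(4) = 2.
  L[2][0] = (1) / L[0][0] = 1.
  L[2][1] = (-4) / L[1][1] = -2.
Step 3: L[2][2] = √(16) = 4.

L[1][1] = 2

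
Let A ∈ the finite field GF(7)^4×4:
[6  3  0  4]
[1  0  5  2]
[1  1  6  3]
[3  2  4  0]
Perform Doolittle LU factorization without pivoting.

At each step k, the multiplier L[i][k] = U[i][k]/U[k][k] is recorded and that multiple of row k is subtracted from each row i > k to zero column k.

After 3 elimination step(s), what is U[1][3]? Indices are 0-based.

U[1][3] = 6

k=0: U[0][0]=6
  eliminate (1,0): mult=6, new row 1: (0, 3, 5, 6); set L[1][0]=6
  eliminate (2,0): mult=6, new row 2: (0, 4, 6, 0); set L[2][0]=6
  eliminate (3,0): mult=4, new row 3: (0, 4, 4, 5); set L[3][0]=4
k=1: U[1][1]=3
  eliminate (2,1): mult=6, new row 2: (0, 0, 4, 6); set L[2][1]=6
  eliminate (3,1): mult=6, new row 3: (0, 0, 2, 4); set L[3][1]=6
k=2: U[2][2]=4
  eliminate (3,2): mult=4, new row 3: (0, 0, 0, 1); set L[3][2]=4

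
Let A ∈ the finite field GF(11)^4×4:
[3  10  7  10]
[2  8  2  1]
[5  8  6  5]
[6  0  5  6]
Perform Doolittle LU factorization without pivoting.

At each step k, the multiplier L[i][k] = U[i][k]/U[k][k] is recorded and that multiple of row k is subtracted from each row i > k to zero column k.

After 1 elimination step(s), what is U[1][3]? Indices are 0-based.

[col 0] pivot 3
  R1 -= 8*R0 → (0, 5, 1, 9)  (L[1][0] := 8)
  R2 -= 9*R0 → (0, 6, 9, 3)  (L[2][0] := 9)
  R3 -= 2*R0 → (0, 2, 2, 8)  (L[3][0] := 2)

U[1][3] = 9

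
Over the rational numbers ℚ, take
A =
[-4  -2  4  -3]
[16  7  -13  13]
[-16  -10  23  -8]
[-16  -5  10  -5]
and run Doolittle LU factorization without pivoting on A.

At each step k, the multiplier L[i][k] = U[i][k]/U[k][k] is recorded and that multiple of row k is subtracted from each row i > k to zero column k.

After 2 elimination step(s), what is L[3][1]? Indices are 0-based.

L[3][1] = -3

k=0: U[0][0]=-4
  eliminate (1,0): mult=-4, new row 1: (0, -1, 3, 1); set L[1][0]=-4
  eliminate (2,0): mult=4, new row 2: (0, -2, 7, 4); set L[2][0]=4
  eliminate (3,0): mult=4, new row 3: (0, 3, -6, 7); set L[3][0]=4
k=1: U[1][1]=-1
  eliminate (2,1): mult=2, new row 2: (0, 0, 1, 2); set L[2][1]=2
  eliminate (3,1): mult=-3, new row 3: (0, 0, 3, 10); set L[3][1]=-3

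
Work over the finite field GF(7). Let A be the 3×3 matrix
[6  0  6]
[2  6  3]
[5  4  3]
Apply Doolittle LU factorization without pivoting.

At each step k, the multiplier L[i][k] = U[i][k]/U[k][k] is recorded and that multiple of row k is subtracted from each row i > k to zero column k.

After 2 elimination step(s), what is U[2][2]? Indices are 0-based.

U[2][2] = 2

k=0: U[0][0]=6
  eliminate (1,0): mult=5, new row 1: (0, 6, 1); set L[1][0]=5
  eliminate (2,0): mult=2, new row 2: (0, 4, 5); set L[2][0]=2
k=1: U[1][1]=6
  eliminate (2,1): mult=3, new row 2: (0, 0, 2); set L[2][1]=3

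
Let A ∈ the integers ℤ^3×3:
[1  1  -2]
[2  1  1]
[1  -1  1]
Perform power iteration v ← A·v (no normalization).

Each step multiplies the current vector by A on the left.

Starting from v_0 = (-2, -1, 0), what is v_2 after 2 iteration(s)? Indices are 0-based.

v_0 = (-2, -1, 0).
v_1 = A·v_0 = (-3, -5, -1).
v_2 = A·v_1 = (-6, -12, 1).

v_2 = (-6, -12, 1)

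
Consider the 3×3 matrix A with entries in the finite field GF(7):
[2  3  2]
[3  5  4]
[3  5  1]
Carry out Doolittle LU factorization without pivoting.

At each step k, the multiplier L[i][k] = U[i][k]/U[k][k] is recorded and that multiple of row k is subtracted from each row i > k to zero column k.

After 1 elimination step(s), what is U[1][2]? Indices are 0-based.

U[1][2] = 1

Step 1: pivot at (0,0) is 2.
  row1 ← row1 − (5)·row0  ⇒  L[1][0]=5, U row1=(0, 4, 1)
  row2 ← row2 − (5)·row0  ⇒  L[2][0]=5, U row2=(0, 4, 5)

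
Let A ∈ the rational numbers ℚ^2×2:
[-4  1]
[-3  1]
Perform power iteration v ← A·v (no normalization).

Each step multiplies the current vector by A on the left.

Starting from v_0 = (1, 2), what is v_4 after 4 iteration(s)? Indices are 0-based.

v_4 = (76, 53)

v_0 = (1, 2).
v_1 = A·v_0 = (-2, -1).
v_2 = A·v_1 = (7, 5).
v_3 = A·v_2 = (-23, -16).
v_4 = A·v_3 = (76, 53).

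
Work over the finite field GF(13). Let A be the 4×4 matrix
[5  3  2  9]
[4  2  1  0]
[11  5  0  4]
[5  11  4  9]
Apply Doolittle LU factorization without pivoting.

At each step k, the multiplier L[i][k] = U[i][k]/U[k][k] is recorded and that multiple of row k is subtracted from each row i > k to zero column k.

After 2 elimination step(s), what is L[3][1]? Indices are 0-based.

k=0: U[0][0]=5
  eliminate (1,0): mult=6, new row 1: (0, 10, 2, 11); set L[1][0]=6
  eliminate (2,0): mult=10, new row 2: (0, 1, 6, 5); set L[2][0]=10
  eliminate (3,0): mult=1, new row 3: (0, 8, 2, 0); set L[3][0]=1
k=1: U[1][1]=10
  eliminate (2,1): mult=4, new row 2: (0, 0, 11, 0); set L[2][1]=4
  eliminate (3,1): mult=6, new row 3: (0, 0, 3, 12); set L[3][1]=6

L[3][1] = 6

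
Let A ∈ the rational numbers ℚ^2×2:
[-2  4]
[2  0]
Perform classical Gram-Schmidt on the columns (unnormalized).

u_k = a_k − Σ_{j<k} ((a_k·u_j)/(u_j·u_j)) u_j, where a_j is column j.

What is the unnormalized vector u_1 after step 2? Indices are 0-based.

Step 1: u_0 = a_0 = (-2, 2).
Step 2: u_1 = a_1 − (-1)·u_0 = (2, 2).

u_1 = (2, 2)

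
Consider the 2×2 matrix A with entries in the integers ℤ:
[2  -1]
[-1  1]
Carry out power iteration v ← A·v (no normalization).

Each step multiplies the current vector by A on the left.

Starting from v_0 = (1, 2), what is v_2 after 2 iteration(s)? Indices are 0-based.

v_2 = (-1, 1)

v_0 = (1, 2).
v_1 = A·v_0 = (0, 1).
v_2 = A·v_1 = (-1, 1).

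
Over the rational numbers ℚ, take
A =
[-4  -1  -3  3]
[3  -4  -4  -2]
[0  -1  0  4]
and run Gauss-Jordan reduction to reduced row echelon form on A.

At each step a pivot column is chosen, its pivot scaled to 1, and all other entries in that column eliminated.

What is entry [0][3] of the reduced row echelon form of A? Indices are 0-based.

step 1: normalize row 0 (÷-4) = (1, 1/4, 3/4, -3/4)
  row 1: subtract 3×row0 = (0, -19/4, -25/4, 1/4)
step 2: normalize row 1 (÷-19/4) = (0, 1, 25/19, -1/19)
  row 0: subtract 1/4×row1 = (1, 0, 8/19, -14/19)
  row 2: subtract -1×row1 = (0, 0, 25/19, 75/19)
step 3: normalize row 2 (÷25/19) = (0, 0, 1, 3)
  row 0: subtract 8/19×row2 = (1, 0, 0, -2)
  row 1: subtract 25/19×row2 = (0, 1, 0, -4)

M[0][3] = -2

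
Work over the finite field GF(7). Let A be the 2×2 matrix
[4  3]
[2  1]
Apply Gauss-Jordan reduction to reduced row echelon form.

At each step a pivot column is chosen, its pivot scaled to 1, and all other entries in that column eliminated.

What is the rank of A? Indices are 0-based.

pivot(0,0)=4: scale R0 → (1, 6)
  clear (1,0): R1 −= (2)R0 → (0, 3)
pivot(1,1)=3: scale R1 → (0, 1)
  clear (0,1): R0 −= (6)R1 → (1, 0)

rank = 2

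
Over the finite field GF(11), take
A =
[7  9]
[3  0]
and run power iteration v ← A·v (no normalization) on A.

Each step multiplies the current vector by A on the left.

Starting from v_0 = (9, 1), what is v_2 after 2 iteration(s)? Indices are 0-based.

v_0 = (9, 1).
v_1 = A·v_0 = (6, 5).
v_2 = A·v_1 = (10, 7).

v_2 = (10, 7)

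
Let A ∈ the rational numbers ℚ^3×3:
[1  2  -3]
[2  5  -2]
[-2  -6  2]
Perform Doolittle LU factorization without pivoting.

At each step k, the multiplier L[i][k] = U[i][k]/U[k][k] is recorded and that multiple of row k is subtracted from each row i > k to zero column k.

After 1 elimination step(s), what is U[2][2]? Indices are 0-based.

[col 0] pivot 1
  R1 -= 2*R0 → (0, 1, 4)  (L[1][0] := 2)
  R2 -= -2*R0 → (0, -2, -4)  (L[2][0] := -2)

U[2][2] = -4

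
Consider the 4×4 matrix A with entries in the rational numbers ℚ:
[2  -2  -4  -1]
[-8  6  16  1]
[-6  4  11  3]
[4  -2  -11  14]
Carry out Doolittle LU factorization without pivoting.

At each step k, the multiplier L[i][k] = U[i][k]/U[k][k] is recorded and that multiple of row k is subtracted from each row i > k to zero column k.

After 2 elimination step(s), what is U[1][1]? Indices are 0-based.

Step 1: pivot at (0,0) is 2.
  row1 ← row1 − (-4)·row0  ⇒  L[1][0]=-4, U row1=(0, -2, 0, -3)
  row2 ← row2 − (-3)·row0  ⇒  L[2][0]=-3, U row2=(0, -2, -1, 0)
  row3 ← row3 − (2)·row0  ⇒  L[3][0]=2, U row3=(0, 2, -3, 16)
Step 2: pivot at (1,1) is -2.
  row2 ← row2 − (1)·row1  ⇒  L[2][1]=1, U row2=(0, 0, -1, 3)
  row3 ← row3 − (-1)·row1  ⇒  L[3][1]=-1, U row3=(0, 0, -3, 13)

U[1][1] = -2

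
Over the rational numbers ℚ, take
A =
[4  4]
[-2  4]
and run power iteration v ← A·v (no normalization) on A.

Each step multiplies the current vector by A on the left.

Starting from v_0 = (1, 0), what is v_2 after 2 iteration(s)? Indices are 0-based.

v_2 = (8, -16)

v_0 = (1, 0).
v_1 = A·v_0 = (4, -2).
v_2 = A·v_1 = (8, -16).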